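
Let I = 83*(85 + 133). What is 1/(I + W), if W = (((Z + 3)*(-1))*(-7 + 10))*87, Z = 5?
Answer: 1/16006 ≈ 6.2477e-5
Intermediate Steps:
I = 18094 (I = 83*218 = 18094)
W = -2088 (W = (((5 + 3)*(-1))*(-7 + 10))*87 = ((8*(-1))*3)*87 = -8*3*87 = -24*87 = -2088)
1/(I + W) = 1/(18094 - 2088) = 1/16006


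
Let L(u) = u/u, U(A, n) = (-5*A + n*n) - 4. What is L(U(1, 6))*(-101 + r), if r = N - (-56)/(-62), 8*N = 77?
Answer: -22885/248 ≈ -92.278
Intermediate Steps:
N = 77/8 (N = (⅛)*77 = 77/8 ≈ 9.6250)
U(A, n) = -4 + n² - 5*A (U(A, n) = (-5*A + n²) - 4 = (n² - 5*A) - 4 = -4 + n² - 5*A)
L(u) = 1
r = 2163/248 (r = 77/8 - (-56)/(-62) = 77/8 - (-56)*(-1)/62 = 77/8 - 1*28/31 = 77/8 - 28/31 = 2163/248 ≈ 8.7218)
L(U(1, 6))*(-101 + r) = 1*(-101 + 2163/248) = 1*(-22885/248) = -22885/248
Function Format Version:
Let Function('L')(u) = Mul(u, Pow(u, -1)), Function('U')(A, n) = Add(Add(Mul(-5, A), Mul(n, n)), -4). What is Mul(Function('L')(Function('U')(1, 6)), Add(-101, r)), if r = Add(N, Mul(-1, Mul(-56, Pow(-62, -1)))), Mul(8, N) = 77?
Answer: Rational(-22885, 248) ≈ -92.278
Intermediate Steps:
N = Rational(77, 8) (N = Mul(Rational(1, 8), 77) = Rational(77, 8) ≈ 9.6250)
Function('U')(A, n) = Add(-4, Pow(n, 2), Mul(-5, A)) (Function('U')(A, n) = Add(Add(Mul(-5, A), Pow(n, 2)), -4) = Add(Add(Pow(n, 2), Mul(-5, A)), -4) = Add(-4, Pow(n, 2), Mul(-5, A)))
Function('L')(u) = 1
r = Rational(2163, 248) (r = Add(Rational(77, 8), Mul(-1, Mul(-56, Pow(-62, -1)))) = Add(Rational(77, 8), Mul(-1, Mul(-56, Rational(-1, 62)))) = Add(Rational(77, 8), Mul(-1, Rational(28, 31))) = Add(Rational(77, 8), Rational(-28, 31)) = Rational(2163, 248) ≈ 8.7218)
Mul(Function('L')(Function('U')(1, 6)), Add(-101, r)) = Mul(1, Add(-101, Rational(2163, 248))) = Mul(1, Rational(-22885, 248)) = Rational(-22885, 248)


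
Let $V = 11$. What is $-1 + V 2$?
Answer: $21$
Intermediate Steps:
$-1 + V 2 = -1 + 11 \cdot 2 = -1 + 22 = 21$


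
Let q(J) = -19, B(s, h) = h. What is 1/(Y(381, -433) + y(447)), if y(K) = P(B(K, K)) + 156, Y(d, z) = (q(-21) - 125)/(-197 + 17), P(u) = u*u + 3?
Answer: 5/999844 ≈ 5.0008e-6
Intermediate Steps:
P(u) = 3 + u**2 (P(u) = u**2 + 3 = 3 + u**2)
Y(d, z) = 4/5 (Y(d, z) = (-19 - 125)/(-197 + 17) = -144/(-180) = -144*(-1/180) = 4/5)
y(K) = 159 + K**2 (y(K) = (3 + K**2) + 156 = 159 + K**2)
1/(Y(381, -433) + y(447)) = 1/(4/5 + (159 + 447**2)) = 1/(4/5 + (159 + 199809)) = 1/(4/5 + 199968) = 1/(999844/5) = 5/999844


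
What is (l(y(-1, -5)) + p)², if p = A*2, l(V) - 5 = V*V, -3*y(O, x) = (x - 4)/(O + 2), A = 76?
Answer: 27556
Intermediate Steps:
y(O, x) = -(-4 + x)/(3*(2 + O)) (y(O, x) = -(x - 4)/(3*(O + 2)) = -(-4 + x)/(3*(2 + O)))
l(V) = 5 + V² (l(V) = 5 + V*V = 5 + V²)
p = 152 (p = 76*2 = 152)
(l(y(-1, -5)) + p)² = ((5 + ((4 - 1*(-5))/(3*(2 - 1)))²) + 152)² = ((5 + ((⅓)*(4 + 5)/1)²) + 152)² = ((5 + ((⅓)*1*9)²) + 152)² = ((5 + 3²) + 152)² = ((5 + 9) + 152)² = (14 + 152)² = 166² = 27556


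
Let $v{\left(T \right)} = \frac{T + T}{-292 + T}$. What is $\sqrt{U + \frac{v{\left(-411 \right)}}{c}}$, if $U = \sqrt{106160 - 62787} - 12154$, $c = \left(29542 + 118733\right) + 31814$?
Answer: $\frac{\sqrt{-194806863883338939232 + 16028209970989489 \sqrt{43373}}}{126602567} \approx 109.3 i$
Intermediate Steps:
$v{\left(T \right)} = \frac{2 T}{-292 + T}$
$c = 180089$ ($c = 148275 + 31814 = 180089$)
$U = -12154 + \sqrt{43373}$ ($U = \sqrt{43373} - 12154 = -12154 + \sqrt{43373} \approx -11946.0$)
$\sqrt{U + \frac{v{\left(-411 \right)}}{c}} = \sqrt{\left(-12154 + \sqrt{43373}\right) + \frac{2 \left(-411\right) \frac{1}{-292 - 411}}{180089}} = \sqrt{\left(-12154 + \sqrt{43373}\right) + 2 \left(-411\right) \frac{1}{-703} \cdot \frac{1}{180089}} = \sqrt{\left(-12154 + \sqrt{43373}\right) + 2 \left(-411\right) \left(- \frac{1}{703}\right) \frac{1}{180089}} = \sqrt{\left(-12154 + \sqrt{43373}\right) + \frac{822}{703} \cdot \frac{1}{180089}} = \sqrt{\left(-12154 + \sqrt{43373}\right) + \frac{822}{126602567}} = \sqrt{- \frac{1538727598496}{126602567} + \sqrt{43373}}$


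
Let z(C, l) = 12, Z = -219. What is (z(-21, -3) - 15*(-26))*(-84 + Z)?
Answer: -121806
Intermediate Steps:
(z(-21, -3) - 15*(-26))*(-84 + Z) = (12 - 15*(-26))*(-84 - 219) = (12 + 390)*(-303) = 402*(-303) = -121806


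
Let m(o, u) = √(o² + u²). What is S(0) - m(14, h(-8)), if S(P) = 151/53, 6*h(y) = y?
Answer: 151/53 - 2*√445/3 ≈ -11.214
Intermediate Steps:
h(y) = y/6
S(P) = 151/53 (S(P) = 151*(1/53) = 151/53)
S(0) - m(14, h(-8)) = 151/53 - √(14² + ((⅙)*(-8))²) = 151/53 - √(196 + (-4/3)²) = 151/53 - √(196 + 16/9) = 151/53 - √(1780/9) = 151/53 - 2*√445/3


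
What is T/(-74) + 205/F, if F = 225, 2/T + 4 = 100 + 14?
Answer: 6673/7326 ≈ 0.91087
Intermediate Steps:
T = 1/55 (T = 2/(-4 + (100 + 14)) = 2/(-4 + 114) = 2/110 = 2*(1/110) = 1/55 ≈ 0.018182)
T/(-74) + 205/F = (1/55)/(-74) + 205/225 = (1/55)*(-1/74) + 205*(1/225) = -1/4070 + 41/45 = 6673/7326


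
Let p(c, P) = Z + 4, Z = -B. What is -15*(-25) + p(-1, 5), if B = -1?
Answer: 380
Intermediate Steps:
Z = 1 (Z = -1*(-1) = 1)
p(c, P) = 5 (p(c, P) = 1 + 4 = 5)
-15*(-25) + p(-1, 5) = -15*(-25) + 5 = 375 + 5 = 380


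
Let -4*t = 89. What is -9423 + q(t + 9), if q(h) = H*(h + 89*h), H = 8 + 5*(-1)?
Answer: -26001/2 ≈ -13001.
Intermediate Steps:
t = -89/4 (t = -¼*89 = -89/4 ≈ -22.250)
H = 3 (H = 8 - 5 = 3)
q(h) = 270*h (q(h) = 3*(h + 89*h) = 3*(90*h) = 270*h)
-9423 + q(t + 9) = -9423 + 270*(-89/4 + 9) = -9423 + 270*(-53/4) = -9423 - 7155/2 = -26001/2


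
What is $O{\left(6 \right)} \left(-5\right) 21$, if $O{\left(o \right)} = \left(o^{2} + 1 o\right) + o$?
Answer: $-5040$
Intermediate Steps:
$O{\left(o \right)} = o^{2} + 2 o$ ($O{\left(o \right)} = \left(o^{2} + o\right) + o = \left(o + o^{2}\right) + o = o^{2} + 2 o$)
$O{\left(6 \right)} \left(-5\right) 21 = 6 \left(2 + 6\right) \left(-5\right) 21 = 6 \cdot 8 \left(-5\right) 21 = 48 \left(-5\right) 21 = \left(-240\right) 21 = -5040$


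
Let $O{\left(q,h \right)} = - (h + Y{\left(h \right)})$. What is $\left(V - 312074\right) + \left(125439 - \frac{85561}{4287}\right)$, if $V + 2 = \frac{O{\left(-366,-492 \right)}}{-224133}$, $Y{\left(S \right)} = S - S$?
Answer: $- \frac{59783621871248}{320286057} \approx -1.8666 \cdot 10^{5}$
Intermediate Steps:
$Y{\left(S \right)} = 0$
$O{\left(q,h \right)} = - h$ ($O{\left(q,h \right)} = - (h + 0) = - h$)
$V = - \frac{149586}{74711}$ ($V = -2 + \frac{\left(-1\right) \left(-492\right)}{-224133} = -2 + 492 \left(- \frac{1}{224133}\right) = -2 - \frac{164}{74711} = - \frac{149586}{74711} \approx -2.0022$)
$\left(V - 312074\right) + \left(125439 - \frac{85561}{4287}\right) = \left(- \frac{149586}{74711} - 312074\right) + \left(125439 - \frac{85561}{4287}\right) = - \frac{23315510200}{74711} + \left(125439 - 85561 \cdot \frac{1}{4287}\right) = - \frac{23315510200}{74711} + \left(125439 - \frac{85561}{4287}\right) = - \frac{23315510200}{74711} + \frac{537671432}{4287} = - \frac{59783621871248}{320286057}$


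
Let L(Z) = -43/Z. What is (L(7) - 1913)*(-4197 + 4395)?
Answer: -2659932/7 ≈ -3.7999e+5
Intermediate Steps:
(L(7) - 1913)*(-4197 + 4395) = (-43/7 - 1913)*(-4197 + 4395) = (-43*⅐ - 1913)*198 = (-43/7 - 1913)*198 = -13434/7*198 = -2659932/7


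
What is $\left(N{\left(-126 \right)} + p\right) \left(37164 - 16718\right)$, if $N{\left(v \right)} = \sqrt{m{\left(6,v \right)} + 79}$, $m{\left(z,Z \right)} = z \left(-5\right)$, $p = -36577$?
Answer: $-747710220$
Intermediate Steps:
$m{\left(z,Z \right)} = - 5 z$
$N{\left(v \right)} = 7$ ($N{\left(v \right)} = \sqrt{\left(-5\right) 6 + 79} = \sqrt{-30 + 79} = \sqrt{49} = 7$)
$\left(N{\left(-126 \right)} + p\right) \left(37164 - 16718\right) = \left(7 - 36577\right) \left(37164 - 16718\right) = \left(-36570\right) 20446 = -747710220$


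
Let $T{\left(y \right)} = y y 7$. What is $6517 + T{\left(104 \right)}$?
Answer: $82229$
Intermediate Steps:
$T{\left(y \right)} = 7 y^{2}$ ($T{\left(y \right)} = y^{2} \cdot 7 = 7 y^{2}$)
$6517 + T{\left(104 \right)} = 6517 + 7 \cdot 104^{2} = 6517 + 7 \cdot 10816 = 6517 + 75712 = 82229$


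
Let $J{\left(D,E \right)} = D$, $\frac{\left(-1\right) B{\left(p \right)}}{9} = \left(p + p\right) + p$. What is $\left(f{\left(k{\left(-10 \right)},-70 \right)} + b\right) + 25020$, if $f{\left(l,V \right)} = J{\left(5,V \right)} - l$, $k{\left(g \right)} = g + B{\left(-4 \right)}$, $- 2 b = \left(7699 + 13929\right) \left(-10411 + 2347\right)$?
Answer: $87229023$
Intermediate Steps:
$B{\left(p \right)} = - 27 p$ ($B{\left(p \right)} = - 9 \left(\left(p + p\right) + p\right) = - 9 \left(2 p + p\right) = - 9 \cdot 3 p = - 27 p$)
$b = 87204096$ ($b = - \frac{\left(7699 + 13929\right) \left(-10411 + 2347\right)}{2} = - \frac{21628 \left(-8064\right)}{2} = \left(- \frac{1}{2}\right) \left(-174408192\right) = 87204096$)
$k{\left(g \right)} = 108 + g$ ($k{\left(g \right)} = g - -108 = g + 108 = 108 + g$)
$f{\left(l,V \right)} = 5 - l$
$\left(f{\left(k{\left(-10 \right)},-70 \right)} + b\right) + 25020 = \left(\left(5 - \left(108 - 10\right)\right) + 87204096\right) + 25020 = \left(\left(5 - 98\right) + 87204096\right) + 25020 = \left(-93 + 87204096\right) + 25020 = 87204003 + 25020 = 87229023$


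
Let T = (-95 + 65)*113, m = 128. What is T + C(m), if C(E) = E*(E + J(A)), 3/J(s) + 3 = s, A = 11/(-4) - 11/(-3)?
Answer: 320242/25 ≈ 12810.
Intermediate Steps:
A = 11/12 (A = 11*(-1/4) - 11*(-1/3) = -11/4 + 11/3 = 11/12 ≈ 0.91667)
J(s) = 3/(-3 + s)
C(E) = E*(-36/25 + E) (C(E) = E*(E + 3/(-3 + 11/12)) = E*(E + 3/(-25/12)) = E*(E + 3*(-12/25)) = E*(E - 36/25) = E*(-36/25 + E))
T = -3390 (T = -30*113 = -3390)
T + C(m) = -3390 + (1/25)*128*(-36 + 25*128) = -3390 + (1/25)*128*(-36 + 3200) = -3390 + (1/25)*128*3164 = -3390 + 404992/25 = 320242/25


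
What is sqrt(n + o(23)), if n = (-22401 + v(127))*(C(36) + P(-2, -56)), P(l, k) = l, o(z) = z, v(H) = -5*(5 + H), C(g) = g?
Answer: I*sqrt(784051) ≈ 885.47*I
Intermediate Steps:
v(H) = -25 - 5*H
n = -784074 (n = (-22401 + (-25 - 5*127))*(36 - 2) = (-22401 + (-25 - 635))*34 = (-22401 - 660)*34 = -23061*34 = -784074)
sqrt(n + o(23)) = sqrt(-784074 + 23) = sqrt(-784051) = I*sqrt(784051)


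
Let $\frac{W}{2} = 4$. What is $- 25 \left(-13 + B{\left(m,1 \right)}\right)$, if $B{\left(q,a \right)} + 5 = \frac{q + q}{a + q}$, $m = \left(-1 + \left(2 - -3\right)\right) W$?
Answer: $\frac{13250}{33} \approx 401.52$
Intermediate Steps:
$W = 8$ ($W = 2 \cdot 4 = 8$)
$m = 32$ ($m = \left(-1 + \left(2 - -3\right)\right) 8 = \left(-1 + \left(2 + 3\right)\right) 8 = \left(-1 + 5\right) 8 = 4 \cdot 8 = 32$)
$B{\left(q,a \right)} = -5 + \frac{2 q}{a + q}$ ($B{\left(q,a \right)} = -5 + \frac{q + q}{a + q} = -5 + \frac{2 q}{a + q}$)
$- 25 \left(-13 + B{\left(m,1 \right)}\right) = - 25 \left(-13 + \frac{\left(-5\right) 1 - 96}{1 + 32}\right) = - 25 \left(-13 + \frac{-5 - 96}{33}\right) = - 25 \left(-13 + \frac{1}{33} \left(-101\right)\right) = - 25 \left(-13 - \frac{101}{33}\right) = \left(-25\right) \left(- \frac{530}{33}\right) = \frac{13250}{33}$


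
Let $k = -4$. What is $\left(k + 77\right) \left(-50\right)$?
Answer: $-3650$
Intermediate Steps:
$\left(k + 77\right) \left(-50\right) = \left(-4 + 77\right) \left(-50\right) = 73 \left(-50\right) = -3650$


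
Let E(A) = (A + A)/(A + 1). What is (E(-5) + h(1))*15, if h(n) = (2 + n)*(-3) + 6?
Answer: -15/2 ≈ -7.5000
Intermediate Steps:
h(n) = -3*n (h(n) = (-6 - 3*n) + 6 = -3*n)
E(A) = 2*A/(1 + A) (E(A) = (2*A)/(1 + A) = 2*A/(1 + A))
(E(-5) + h(1))*15 = (2*(-5)/(1 - 5) - 3*1)*15 = (2*(-5)/(-4) - 3)*15 = (2*(-5)*(-¼) - 3)*15 = (5/2 - 3)*15 = -½*15 = -15/2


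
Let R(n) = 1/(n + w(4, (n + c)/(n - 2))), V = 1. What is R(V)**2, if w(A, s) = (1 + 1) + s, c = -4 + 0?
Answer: 1/36 ≈ 0.027778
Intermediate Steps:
c = -4
w(A, s) = 2 + s
R(n) = 1/(2 + n + (-4 + n)/(-2 + n)) (R(n) = 1/(n + (2 + (n - 4)/(n - 2))) = 1/(n + (2 + (-4 + n)/(-2 + n))) = 1/(2 + n + (-4 + n)/(-2 + n)))
R(V)**2 = ((-2 + 1)/(-8 + 1 + 1**2))**2 = (-1/(-8 + 1 + 1))**2 = (-1/(-6))**2 = (-1/6*(-1))**2 = (1/6)**2 = 1/36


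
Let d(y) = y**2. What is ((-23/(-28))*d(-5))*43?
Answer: 24725/28 ≈ 883.04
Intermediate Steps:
((-23/(-28))*d(-5))*43 = (-23/(-28)*(-5)**2)*43 = (-23*(-1/28)*25)*43 = ((23/28)*25)*43 = (575/28)*43 = 24725/28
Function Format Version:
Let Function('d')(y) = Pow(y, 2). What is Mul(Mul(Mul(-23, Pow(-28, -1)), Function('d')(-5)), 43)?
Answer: Rational(24725, 28) ≈ 883.04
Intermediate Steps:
Mul(Mul(Mul(-23, Pow(-28, -1)), Function('d')(-5)), 43) = Mul(Mul(Mul(-23, Pow(-28, -1)), Pow(-5, 2)), 43) = Mul(Mul(Mul(-23, Rational(-1, 28)), 25), 43) = Mul(Mul(Rational(23, 28), 25), 43) = Mul(Rational(575, 28), 43) = Rational(24725, 28)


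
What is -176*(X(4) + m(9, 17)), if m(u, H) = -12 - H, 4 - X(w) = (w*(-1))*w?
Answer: 1584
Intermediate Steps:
X(w) = 4 + w**2 (X(w) = 4 - w*(-1)*w = 4 - (-w)*w = 4 - (-1)*w**2 = 4 + w**2)
-176*(X(4) + m(9, 17)) = -176*((4 + 4**2) + (-12 - 1*17)) = -176*((4 + 16) + (-12 - 17)) = -176*(20 - 29) = -176*(-9) = 1584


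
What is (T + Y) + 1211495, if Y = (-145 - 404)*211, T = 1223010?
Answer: 2318666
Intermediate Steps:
Y = -115839 (Y = -549*211 = -115839)
(T + Y) + 1211495 = (1223010 - 115839) + 1211495 = 1107171 + 1211495 = 2318666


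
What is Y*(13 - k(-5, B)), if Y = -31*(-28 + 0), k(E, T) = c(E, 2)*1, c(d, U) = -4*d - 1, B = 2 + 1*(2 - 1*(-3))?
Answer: -5208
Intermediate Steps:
B = 7 (B = 2 + 1*(2 + 3) = 2 + 1*5 = 2 + 5 = 7)
c(d, U) = -1 - 4*d
k(E, T) = -1 - 4*E (k(E, T) = (-1 - 4*E)*1 = -1 - 4*E)
Y = 868 (Y = -31*(-28) = 868)
Y*(13 - k(-5, B)) = 868*(13 - (-1 - 4*(-5))) = 868*(13 - (-1 + 20)) = 868*(13 - 1*19) = 868*(13 - 19) = 868*(-6) = -5208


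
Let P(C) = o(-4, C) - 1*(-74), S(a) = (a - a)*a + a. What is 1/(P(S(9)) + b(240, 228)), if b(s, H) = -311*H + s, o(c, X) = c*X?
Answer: -1/70630 ≈ -1.4158e-5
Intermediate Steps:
o(c, X) = X*c
S(a) = a (S(a) = 0*a + a = 0 + a = a)
P(C) = 74 - 4*C (P(C) = C*(-4) - 1*(-74) = -4*C + 74 = 74 - 4*C)
b(s, H) = s - 311*H
1/(P(S(9)) + b(240, 228)) = 1/((74 - 4*9) + (240 - 311*228)) = 1/((74 - 36) + (240 - 70908)) = 1/(38 - 70668) = 1/(-70630) = -1/70630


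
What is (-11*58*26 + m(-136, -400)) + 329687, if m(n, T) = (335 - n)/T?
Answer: 125239129/400 ≈ 3.1310e+5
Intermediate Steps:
m(n, T) = (335 - n)/T
(-11*58*26 + m(-136, -400)) + 329687 = (-11*58*26 + (335 - 1*(-136))/(-400)) + 329687 = (-638*26 - (335 + 136)/400) + 329687 = (-16588 - 1/400*471) + 329687 = (-16588 - 471/400) + 329687 = -6635671/400 + 329687 = 125239129/400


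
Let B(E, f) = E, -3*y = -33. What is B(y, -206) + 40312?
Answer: 40323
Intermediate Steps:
y = 11 (y = -⅓*(-33) = 11)
B(y, -206) + 40312 = 11 + 40312 = 40323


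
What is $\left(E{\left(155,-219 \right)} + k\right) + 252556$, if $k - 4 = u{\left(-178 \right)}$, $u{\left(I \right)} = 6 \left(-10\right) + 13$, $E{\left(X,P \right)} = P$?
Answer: $252294$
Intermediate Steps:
$u{\left(I \right)} = -47$ ($u{\left(I \right)} = -60 + 13 = -47$)
$k = -43$ ($k = 4 - 47 = -43$)
$\left(E{\left(155,-219 \right)} + k\right) + 252556 = \left(-219 - 43\right) + 252556 = -262 + 252556 = 252294$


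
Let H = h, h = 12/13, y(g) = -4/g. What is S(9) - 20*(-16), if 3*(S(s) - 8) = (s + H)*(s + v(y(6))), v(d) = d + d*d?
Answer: 41773/117 ≈ 357.03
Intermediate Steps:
v(d) = d + d²
h = 12/13 (h = 12*(1/13) = 12/13 ≈ 0.92308)
H = 12/13 ≈ 0.92308
S(s) = 8 + (-2/9 + s)*(12/13 + s)/3 (S(s) = 8 + ((s + 12/13)*(s + (-4/6)*(1 - 4/6)))/3 = 8 + ((12/13 + s)*(s + (-4*⅙)*(1 - 4*⅙)))/3 = 8 + ((12/13 + s)*(s - 2*(1 - ⅔)/3))/3 = 8 + ((12/13 + s)*(s - ⅔*⅓))/3 = 8 + ((12/13 + s)*(s - 2/9))/3 = 8 + ((12/13 + s)*(-2/9 + s))/3 = 8 + ((-2/9 + s)*(12/13 + s))/3 = 8 + (-2/9 + s)*(12/13 + s)/3)
S(9) - 20*(-16) = (928/117 + (⅓)*9² + (82/351)*9) - 20*(-16) = (928/117 + (⅓)*81 + 82/39) + 320 = (928/117 + 27 + 82/39) + 320 = 4333/117 + 320 = 41773/117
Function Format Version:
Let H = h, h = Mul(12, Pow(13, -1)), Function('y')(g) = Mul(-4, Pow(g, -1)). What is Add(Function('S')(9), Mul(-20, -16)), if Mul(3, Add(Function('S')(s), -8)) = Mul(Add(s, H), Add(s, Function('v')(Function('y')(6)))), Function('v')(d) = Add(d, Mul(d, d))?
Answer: Rational(41773, 117) ≈ 357.03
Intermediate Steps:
Function('v')(d) = Add(d, Pow(d, 2))
h = Rational(12, 13) (h = Mul(12, Rational(1, 13)) = Rational(12, 13) ≈ 0.92308)
H = Rational(12, 13) ≈ 0.92308
Function('S')(s) = Add(8, Mul(Rational(1, 3), Add(Rational(-2, 9), s), Add(Rational(12, 13), s))) (Function('S')(s) = Add(8, Mul(Rational(1, 3), Mul(Add(s, Rational(12, 13)), Add(s, Mul(Mul(-4, Pow(6, -1)), Add(1, Mul(-4, Pow(6, -1)))))))) = Add(8, Mul(Rational(1, 3), Mul(Add(Rational(12, 13), s), Add(s, Mul(Mul(-4, Rational(1, 6)), Add(1, Mul(-4, Rational(1, 6)))))))) = Add(8, Mul(Rational(1, 3), Mul(Add(Rational(12, 13), s), Add(s, Mul(Rational(-2, 3), Add(1, Rational(-2, 3))))))) = Add(8, Mul(Rational(1, 3), Mul(Add(Rational(12, 13), s), Add(s, Mul(Rational(-2, 3), Rational(1, 3)))))) = Add(8, Mul(Rational(1, 3), Mul(Add(Rational(12, 13), s), Add(s, Rational(-2, 9))))) = Add(8, Mul(Rational(1, 3), Mul(Add(Rational(12, 13), s), Add(Rational(-2, 9), s)))) = Add(8, Mul(Rational(1, 3), Mul(Add(Rational(-2, 9), s), Add(Rational(12, 13), s)))) = Add(8, Mul(Rational(1, 3), Add(Rational(-2, 9), s), Add(Rational(12, 13), s))))
Add(Function('S')(9), Mul(-20, -16)) = Add(Add(Rational(928, 117), Mul(Rational(1, 3), Pow(9, 2)), Mul(Rational(82, 351), 9)), Mul(-20, -16)) = Add(Add(Rational(928, 117), Mul(Rational(1, 3), 81), Rational(82, 39)), 320) = Add(Add(Rational(928, 117), 27, Rational(82, 39)), 320) = Add(Rational(4333, 117), 320) = Rational(41773, 117)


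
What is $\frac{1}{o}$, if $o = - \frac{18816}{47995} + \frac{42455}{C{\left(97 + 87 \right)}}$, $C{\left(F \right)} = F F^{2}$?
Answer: $- \frac{298985044480}{115176719539} \approx -2.5959$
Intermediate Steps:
$C{\left(F \right)} = F^{3}$
$o = - \frac{115176719539}{298985044480}$ ($o = - \frac{18816}{47995} + \frac{42455}{\left(97 + 87\right)^{3}} = \left(-18816\right) \frac{1}{47995} + \frac{42455}{184^{3}} = - \frac{18816}{47995} + \frac{42455}{6229504} = - \frac{115176719539}{298985044480} \approx -0.38523$)
$\frac{1}{o} = \frac{1}{- \frac{115176719539}{298985044480}} = - \frac{298985044480}{115176719539}$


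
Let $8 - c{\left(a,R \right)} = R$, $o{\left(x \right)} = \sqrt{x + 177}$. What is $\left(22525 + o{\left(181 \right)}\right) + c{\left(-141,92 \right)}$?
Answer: $22441 + \sqrt{358} \approx 22460.0$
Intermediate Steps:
$o{\left(x \right)} = \sqrt{177 + x}$
$c{\left(a,R \right)} = 8 - R$
$\left(22525 + o{\left(181 \right)}\right) + c{\left(-141,92 \right)} = \left(22525 + \sqrt{177 + 181}\right) + \left(8 - 92\right) = \left(22525 + \sqrt{358}\right) + \left(8 - 92\right) = \left(22525 + \sqrt{358}\right) - 84 = 22441 + \sqrt{358}$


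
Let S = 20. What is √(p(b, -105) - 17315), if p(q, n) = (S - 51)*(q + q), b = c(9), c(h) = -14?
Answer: I*√16447 ≈ 128.25*I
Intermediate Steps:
b = -14
p(q, n) = -62*q (p(q, n) = (20 - 51)*(q + q) = -62*q)
√(p(b, -105) - 17315) = √(-62*(-14) - 17315) = √(868 - 17315) = √(-16447) = I*√16447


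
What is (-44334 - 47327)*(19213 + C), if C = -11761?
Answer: -683057772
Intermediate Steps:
(-44334 - 47327)*(19213 + C) = (-44334 - 47327)*(19213 - 11761) = -91661*7452 = -683057772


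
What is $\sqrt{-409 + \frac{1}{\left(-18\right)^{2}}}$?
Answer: $\frac{i \sqrt{132515}}{18} \approx 20.224 i$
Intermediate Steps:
$\sqrt{-409 + \frac{1}{\left(-18\right)^{2}}} = \sqrt{-409 + \frac{1}{324}} = \sqrt{- \frac{132515}{324}} = \frac{i \sqrt{132515}}{18}$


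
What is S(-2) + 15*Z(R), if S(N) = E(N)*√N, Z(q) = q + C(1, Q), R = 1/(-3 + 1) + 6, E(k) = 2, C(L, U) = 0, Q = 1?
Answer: 165/2 + 2*I*√2 ≈ 82.5 + 2.8284*I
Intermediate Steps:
R = 11/2 (R = 1/(-2) + 6 = -½ + 6 = 11/2 ≈ 5.5000)
Z(q) = q (Z(q) = q + 0 = q)
S(N) = 2*√N
S(-2) + 15*Z(R) = 2*√(-2) + 15*(11/2) = 2*(I*√2) + 165/2 = 2*I*√2 + 165/2 = 165/2 + 2*I*√2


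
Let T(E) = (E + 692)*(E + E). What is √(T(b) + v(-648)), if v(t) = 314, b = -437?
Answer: 2*I*√55639 ≈ 471.76*I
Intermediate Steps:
T(E) = 2*E*(692 + E) (T(E) = (692 + E)*(2*E) = 2*E*(692 + E))
√(T(b) + v(-648)) = √(2*(-437)*(692 - 437) + 314) = √(2*(-437)*255 + 314) = √(-222870 + 314) = √(-222556) = 2*I*√55639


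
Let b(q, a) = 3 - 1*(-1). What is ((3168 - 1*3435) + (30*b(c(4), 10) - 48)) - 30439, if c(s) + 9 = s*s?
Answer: -30634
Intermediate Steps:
c(s) = -9 + s**2 (c(s) = -9 + s*s = -9 + s**2)
b(q, a) = 4 (b(q, a) = 3 + 1 = 4)
((3168 - 1*3435) + (30*b(c(4), 10) - 48)) - 30439 = ((3168 - 1*3435) + (30*4 - 48)) - 30439 = ((3168 - 3435) + (120 - 48)) - 30439 = (-267 + 72) - 30439 = -195 - 30439 = -30634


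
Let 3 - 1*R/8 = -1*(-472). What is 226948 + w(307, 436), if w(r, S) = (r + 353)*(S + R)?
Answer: -1961612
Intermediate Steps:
R = -3752 (R = 24 - (-8)*(-472) = 24 - 8*472 = 24 - 3776 = -3752)
w(r, S) = (-3752 + S)*(353 + r) (w(r, S) = (r + 353)*(S - 3752) = (353 + r)*(-3752 + S) = (-3752 + S)*(353 + r))
226948 + w(307, 436) = 226948 + (-1324456 - 3752*307 + 353*436 + 436*307) = 226948 + (-1324456 - 1151864 + 153908 + 133852) = 226948 - 2188560 = -1961612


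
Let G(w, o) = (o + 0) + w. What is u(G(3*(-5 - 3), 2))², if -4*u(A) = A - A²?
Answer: 64009/4 ≈ 16002.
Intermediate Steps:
G(w, o) = o + w
u(A) = -A/4 + A²/4 (u(A) = -(A - A²)/4 = -A/4 + A²/4)
u(G(3*(-5 - 3), 2))² = ((2 + 3*(-5 - 3))*(-1 + (2 + 3*(-5 - 3)))/4)² = ((2 + 3*(-8))*(-1 + (2 + 3*(-8)))/4)² = ((2 - 24)*(-1 + (2 - 24))/4)² = ((¼)*(-22)*(-1 - 22))² = ((¼)*(-22)*(-23))² = (253/2)² = 64009/4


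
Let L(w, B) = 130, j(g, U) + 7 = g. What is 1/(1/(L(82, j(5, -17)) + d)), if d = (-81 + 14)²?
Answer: 4619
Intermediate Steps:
j(g, U) = -7 + g
d = 4489 (d = (-67)² = 4489)
1/(1/(L(82, j(5, -17)) + d)) = 1/(1/(130 + 4489)) = 1/(1/4619) = 4619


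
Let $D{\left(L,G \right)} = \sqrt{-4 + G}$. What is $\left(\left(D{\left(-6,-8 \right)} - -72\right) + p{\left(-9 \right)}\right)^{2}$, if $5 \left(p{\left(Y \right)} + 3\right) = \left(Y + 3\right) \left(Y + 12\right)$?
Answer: $\frac{106629}{25} + \frac{1308 i \sqrt{3}}{5} \approx 4265.2 + 453.1 i$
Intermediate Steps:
$p{\left(Y \right)} = -3 + \frac{\left(3 + Y\right) \left(12 + Y\right)}{5}$ ($p{\left(Y \right)} = -3 + \frac{\left(Y + 3\right) \left(Y + 12\right)}{5} = -3 + \frac{\left(3 + Y\right) \left(12 + Y\right)}{5}$)
$\left(\left(D{\left(-6,-8 \right)} - -72\right) + p{\left(-9 \right)}\right)^{2} = \left(\left(\sqrt{-4 - 8} - -72\right) + \left(\frac{21}{5} + 3 \left(-9\right) + \frac{\left(-9\right)^{2}}{5}\right)\right)^{2} = \left(\left(\sqrt{-12} + 72\right) + \left(\frac{21}{5} - 27 + \frac{1}{5} \cdot 81\right)\right)^{2} = \left(\left(2 i \sqrt{3} + 72\right) + \left(\frac{21}{5} - 27 + \frac{81}{5}\right)\right)^{2} = \left(\left(72 + 2 i \sqrt{3}\right) - \frac{33}{5}\right)^{2} = \left(\frac{327}{5} + 2 i \sqrt{3}\right)^{2}$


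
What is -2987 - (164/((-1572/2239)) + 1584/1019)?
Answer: -1103274260/400467 ≈ -2755.0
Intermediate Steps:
-2987 - (164/((-1572/2239)) + 1584/1019) = -2987 - (164/((-1572*1/2239)) + 1584*(1/1019)) = -2987 - (164/(-1572/2239) + 1584/1019) = -2987 - (164*(-2239/1572) + 1584/1019) = -2987 - (-91799/393 + 1584/1019) = -2987 - 1*(-92920669/400467) = -2987 + 92920669/400467 = -1103274260/400467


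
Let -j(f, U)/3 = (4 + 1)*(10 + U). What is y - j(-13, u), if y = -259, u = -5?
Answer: -184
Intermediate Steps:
j(f, U) = -150 - 15*U (j(f, U) = -3*(4 + 1)*(10 + U) = -15*(10 + U) = -3*(50 + 5*U) = -150 - 15*U)
y - j(-13, u) = -259 - (-150 - 15*(-5)) = -259 - (-150 + 75) = -259 - 1*(-75) = -259 + 75 = -184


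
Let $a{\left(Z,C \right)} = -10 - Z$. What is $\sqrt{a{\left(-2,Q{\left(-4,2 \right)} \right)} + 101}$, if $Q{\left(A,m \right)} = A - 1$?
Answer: $\sqrt{93} \approx 9.6436$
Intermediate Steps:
$Q{\left(A,m \right)} = -1 + A$
$\sqrt{a{\left(-2,Q{\left(-4,2 \right)} \right)} + 101} = \sqrt{\left(-10 - -2\right) + 101} = \sqrt{\left(-10 + 2\right) + 101} = \sqrt{-8 + 101} = \sqrt{93}$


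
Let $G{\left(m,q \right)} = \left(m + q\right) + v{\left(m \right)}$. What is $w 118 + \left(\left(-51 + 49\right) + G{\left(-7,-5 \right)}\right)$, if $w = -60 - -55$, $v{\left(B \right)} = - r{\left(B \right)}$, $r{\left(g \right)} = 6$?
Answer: $-610$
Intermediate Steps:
$v{\left(B \right)} = -6$ ($v{\left(B \right)} = \left(-1\right) 6 = -6$)
$G{\left(m,q \right)} = -6 + m + q$ ($G{\left(m,q \right)} = \left(m + q\right) - 6 = -6 + m + q$)
$w = -5$ ($w = -60 + 55 = -5$)
$w 118 + \left(\left(-51 + 49\right) + G{\left(-7,-5 \right)}\right) = \left(-5\right) 118 + \left(\left(-51 + 49\right) - 18\right) = -590 - 20 = -610$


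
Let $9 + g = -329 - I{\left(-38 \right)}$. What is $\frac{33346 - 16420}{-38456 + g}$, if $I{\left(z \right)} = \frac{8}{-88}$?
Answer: $- \frac{186186}{426733} \approx -0.43631$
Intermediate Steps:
$I{\left(z \right)} = - \frac{1}{11}$ ($I{\left(z \right)} = 8 \left(- \frac{1}{88}\right) = - \frac{1}{11}$)
$g = - \frac{3717}{11}$ ($g = -9 - \frac{3618}{11} = - \frac{3717}{11} \approx -337.91$)
$\frac{33346 - 16420}{-38456 + g} = \frac{33346 - 16420}{-38456 - \frac{3717}{11}} = \frac{16926}{- \frac{426733}{11}} = 16926 \left(- \frac{11}{426733}\right) = - \frac{186186}{426733}$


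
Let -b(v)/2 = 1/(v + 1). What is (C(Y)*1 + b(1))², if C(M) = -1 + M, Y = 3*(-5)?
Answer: 289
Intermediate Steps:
b(v) = -2/(1 + v) (b(v) = -2/(v + 1) = -2/(1 + v))
Y = -15
(C(Y)*1 + b(1))² = ((-1 - 15)*1 - 2/(1 + 1))² = (-16*1 - 2/2)² = (-16 - 2*½)² = (-16 - 1)² = (-17)² = 289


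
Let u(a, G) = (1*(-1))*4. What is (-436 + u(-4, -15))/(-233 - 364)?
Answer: 440/597 ≈ 0.73702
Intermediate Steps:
u(a, G) = -4 (u(a, G) = -1*4 = -4)
(-436 + u(-4, -15))/(-233 - 364) = (-436 - 4)/(-233 - 364) = -440/(-597) = -440*(-1/597) = 440/597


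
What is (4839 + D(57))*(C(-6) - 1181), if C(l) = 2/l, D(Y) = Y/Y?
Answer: -17152960/3 ≈ -5.7177e+6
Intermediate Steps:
D(Y) = 1
(4839 + D(57))*(C(-6) - 1181) = (4839 + 1)*(2/(-6) - 1181) = 4840*(2*(-1/6) - 1181) = 4840*(-1/3 - 1181) = 4840*(-3544/3) = -17152960/3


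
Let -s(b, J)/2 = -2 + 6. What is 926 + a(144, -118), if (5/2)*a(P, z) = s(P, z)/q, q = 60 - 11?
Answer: 226854/245 ≈ 925.93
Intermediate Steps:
s(b, J) = -8 (s(b, J) = -2*(-2 + 6) = -2*4 = -8)
q = 49
a(P, z) = -16/245 (a(P, z) = 2*(-8/49)/5 = 2*(-8*1/49)/5 = (⅖)*(-8/49) = -16/245)
926 + a(144, -118) = 926 - 16/245 = 226854/245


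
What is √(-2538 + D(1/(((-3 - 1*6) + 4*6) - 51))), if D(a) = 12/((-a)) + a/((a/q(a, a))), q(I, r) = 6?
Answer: 10*I*√21 ≈ 45.826*I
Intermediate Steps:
D(a) = 6 - 12/a (D(a) = 12/((-a)) + a/((a/6)) = 12*(-1/a) + a/((a*(⅙))) = -12/a + a/((a/6)) = -12/a + a*(6/a) = -12/a + 6 = 6 - 12/a)
√(-2538 + D(1/(((-3 - 1*6) + 4*6) - 51))) = √(-2538 + (6 - (-324 + 12*(-3 - 1*6)))) = √(-2538 + (6 - (-324 + 12*(-3 - 6)))) = √(-2538 + (6 - 12/(1/((-9 + 24) - 51)))) = √(-2538 + (6 - 12/(1/(15 - 51)))) = √(-2538 + (6 - 12/(1/(-36)))) = √(-2538 + (6 - 12/(-1/36))) = √(-2538 + (6 - 12*(-36))) = √(-2538 + (6 + 432)) = √(-2538 + 438) = √(-2100) = 10*I*√21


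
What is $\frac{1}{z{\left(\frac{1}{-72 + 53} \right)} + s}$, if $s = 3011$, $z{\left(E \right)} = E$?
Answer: $\frac{19}{57208} \approx 0.00033212$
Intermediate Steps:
$\frac{1}{z{\left(\frac{1}{-72 + 53} \right)} + s} = \frac{1}{\frac{1}{-72 + 53} + 3011} = \frac{1}{\frac{1}{-19} + 3011} = \frac{1}{- \frac{1}{19} + 3011} = \frac{1}{\frac{57208}{19}} = \frac{19}{57208}$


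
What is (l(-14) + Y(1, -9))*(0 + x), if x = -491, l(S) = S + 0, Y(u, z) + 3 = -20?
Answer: 18167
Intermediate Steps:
Y(u, z) = -23 (Y(u, z) = -3 - 20 = -23)
l(S) = S
(l(-14) + Y(1, -9))*(0 + x) = (-14 - 23)*(0 - 491) = -37*(-491) = 18167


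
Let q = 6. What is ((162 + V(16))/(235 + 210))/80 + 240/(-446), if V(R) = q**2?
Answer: -2113923/3969400 ≈ -0.53255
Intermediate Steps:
V(R) = 36 (V(R) = 6**2 = 36)
((162 + V(16))/(235 + 210))/80 + 240/(-446) = ((162 + 36)/(235 + 210))/80 + 240/(-446) = (198/445)*(1/80) + 240*(-1/446) = (198*(1/445))*(1/80) - 120/223 = (198/445)*(1/80) - 120/223 = 99/17800 - 120/223 = -2113923/3969400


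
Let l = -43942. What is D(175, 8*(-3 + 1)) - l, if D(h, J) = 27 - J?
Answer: 43985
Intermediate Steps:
D(175, 8*(-3 + 1)) - l = (27 - 8*(-3 + 1)) - 1*(-43942) = (27 - 8*(-2)) + 43942 = (27 - 1*(-16)) + 43942 = (27 + 16) + 43942 = 43 + 43942 = 43985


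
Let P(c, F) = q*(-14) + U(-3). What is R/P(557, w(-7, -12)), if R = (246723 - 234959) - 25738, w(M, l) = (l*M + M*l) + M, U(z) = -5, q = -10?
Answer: -4658/45 ≈ -103.51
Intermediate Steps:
w(M, l) = M + 2*M*l (w(M, l) = (M*l + M*l) + M = 2*M*l + M = M + 2*M*l)
P(c, F) = 135 (P(c, F) = -10*(-14) - 5 = 140 - 5 = 135)
R = -13974 (R = 11764 - 25738 = -13974)
R/P(557, w(-7, -12)) = -13974/135 = -13974*1/135 = -4658/45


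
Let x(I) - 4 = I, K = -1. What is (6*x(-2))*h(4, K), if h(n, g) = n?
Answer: 48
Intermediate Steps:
x(I) = 4 + I
(6*x(-2))*h(4, K) = (6*(4 - 2))*4 = (6*2)*4 = 12*4 = 48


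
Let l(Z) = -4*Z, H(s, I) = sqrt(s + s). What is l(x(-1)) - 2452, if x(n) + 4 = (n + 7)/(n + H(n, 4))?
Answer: -2428 + 8*I*sqrt(2) ≈ -2428.0 + 11.314*I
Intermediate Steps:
H(s, I) = sqrt(2)*sqrt(s) (H(s, I) = sqrt(2*s) = sqrt(2)*sqrt(s))
x(n) = -4 + (7 + n)/(n + sqrt(2)*sqrt(n)) (x(n) = -4 + (n + 7)/(n + sqrt(2)*sqrt(n)) = -4 + (7 + n)/(n + sqrt(2)*sqrt(n)))
l(x(-1)) - 2452 = -4*(7 - 3*(-1) - 4*sqrt(2)*sqrt(-1))/(-1 + sqrt(2)*sqrt(-1)) - 2452 = -4*(7 + 3 - 4*sqrt(2)*I)/(-1 + sqrt(2)*I) - 2452 = -4*(7 + 3 - 4*I*sqrt(2))/(-1 + I*sqrt(2)) - 2452 = -4*(10 - 4*I*sqrt(2))/(-1 + I*sqrt(2)) - 2452 = -2452 - 4*(10 - 4*I*sqrt(2))/(-1 + I*sqrt(2))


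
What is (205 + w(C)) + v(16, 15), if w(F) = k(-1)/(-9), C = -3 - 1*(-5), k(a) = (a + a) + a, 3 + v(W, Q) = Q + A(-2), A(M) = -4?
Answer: 640/3 ≈ 213.33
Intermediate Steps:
v(W, Q) = -7 + Q (v(W, Q) = -3 + (Q - 4) = -3 + (-4 + Q) = -7 + Q)
k(a) = 3*a (k(a) = 2*a + a = 3*a)
C = 2 (C = -3 + 5 = 2)
w(F) = ⅓ (w(F) = (3*(-1))/(-9) = -3*(-⅑) = ⅓)
(205 + w(C)) + v(16, 15) = (205 + ⅓) + (-7 + 15) = 616/3 + 8 = 640/3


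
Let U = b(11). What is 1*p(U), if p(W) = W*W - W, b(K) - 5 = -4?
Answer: 0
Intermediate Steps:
b(K) = 1 (b(K) = 5 - 4 = 1)
U = 1
p(W) = W² - W
1*p(U) = 1*(1*(-1 + 1)) = 1*(1*0) = 1*0 = 0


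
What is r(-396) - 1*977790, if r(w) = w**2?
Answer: -820974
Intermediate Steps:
r(-396) - 1*977790 = (-396)**2 - 1*977790 = 156816 - 977790 = -820974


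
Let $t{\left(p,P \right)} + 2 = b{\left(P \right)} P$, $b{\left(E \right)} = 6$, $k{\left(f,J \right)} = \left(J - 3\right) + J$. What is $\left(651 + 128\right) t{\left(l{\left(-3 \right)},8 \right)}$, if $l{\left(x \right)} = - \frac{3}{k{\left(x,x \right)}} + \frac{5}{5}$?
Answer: $35834$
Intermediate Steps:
$k{\left(f,J \right)} = -3 + 2 J$ ($k{\left(f,J \right)} = \left(-3 + J\right) + J = -3 + 2 J$)
$l{\left(x \right)} = 1 - \frac{3}{-3 + 2 x}$ ($l{\left(x \right)} = - \frac{3}{-3 + 2 x} + \frac{5}{5} = - \frac{3}{-3 + 2 x} + 5 \cdot \frac{1}{5} = - \frac{3}{-3 + 2 x} + 1 = 1 - \frac{3}{-3 + 2 x}$)
$t{\left(p,P \right)} = -2 + 6 P$
$\left(651 + 128\right) t{\left(l{\left(-3 \right)},8 \right)} = \left(651 + 128\right) \left(-2 + 6 \cdot 8\right) = 779 \left(-2 + 48\right) = 779 \cdot 46 = 35834$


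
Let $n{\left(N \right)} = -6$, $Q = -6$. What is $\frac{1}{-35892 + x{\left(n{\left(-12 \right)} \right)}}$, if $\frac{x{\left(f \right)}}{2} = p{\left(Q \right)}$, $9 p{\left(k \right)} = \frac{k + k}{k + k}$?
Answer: $- \frac{9}{323026} \approx -2.7862 \cdot 10^{-5}$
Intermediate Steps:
$p{\left(k \right)} = \frac{1}{9}$ ($p{\left(k \right)} = \frac{\left(k + k\right) \frac{1}{k + k}}{9} = \frac{2 k \frac{1}{2 k}}{9} = \frac{1}{9} \cdot 1 = \frac{1}{9}$)
$x{\left(f \right)} = \frac{2}{9}$ ($x{\left(f \right)} = 2 \cdot \frac{1}{9} = \frac{2}{9}$)
$\frac{1}{-35892 + x{\left(n{\left(-12 \right)} \right)}} = \frac{1}{-35892 + \frac{2}{9}} = \frac{1}{- \frac{323026}{9}} = - \frac{9}{323026}$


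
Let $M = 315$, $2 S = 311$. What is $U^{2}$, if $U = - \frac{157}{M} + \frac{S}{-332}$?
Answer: $\frac{40890097369}{43747905600} \approx 0.93468$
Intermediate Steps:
$S = \frac{311}{2}$ ($S = \frac{1}{2} \cdot 311 = \frac{311}{2} \approx 155.5$)
$U = - \frac{202213}{209160}$ ($U = - \frac{157}{315} + \frac{311}{2 \left(-332\right)} = \left(-157\right) \frac{1}{315} + \frac{311}{2} \left(- \frac{1}{332}\right) = - \frac{157}{315} - \frac{311}{664} = - \frac{202213}{209160} \approx -0.96679$)
$U^{2} = \left(- \frac{202213}{209160}\right)^{2} = \frac{40890097369}{43747905600}$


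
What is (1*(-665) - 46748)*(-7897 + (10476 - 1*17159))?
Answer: 691281540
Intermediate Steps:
(1*(-665) - 46748)*(-7897 + (10476 - 1*17159)) = (-665 - 46748)*(-7897 + (10476 - 17159)) = -47413*(-7897 - 6683) = -47413*(-14580) = 691281540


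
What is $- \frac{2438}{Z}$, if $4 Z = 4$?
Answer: $-2438$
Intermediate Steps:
$Z = 1$ ($Z = \frac{1}{4} \cdot 4 = 1$)
$- \frac{2438}{Z} = - \frac{2438}{1} = \left(-2438\right) 1 = -2438$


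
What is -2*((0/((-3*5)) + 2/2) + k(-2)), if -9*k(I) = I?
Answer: -22/9 ≈ -2.4444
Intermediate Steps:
k(I) = -I/9
-2*((0/((-3*5)) + 2/2) + k(-2)) = -2*((0/((-3*5)) + 2/2) - 1/9*(-2)) = -2*((0/(-15) + 2*(1/2)) + 2/9) = -2*((0*(-1/15) + 1) + 2/9) = -2*((0 + 1) + 2/9) = -2*(1 + 2/9) = -2*11/9 = -22/9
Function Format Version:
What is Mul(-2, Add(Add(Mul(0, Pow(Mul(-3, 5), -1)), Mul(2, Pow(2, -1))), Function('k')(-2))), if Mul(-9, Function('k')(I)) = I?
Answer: Rational(-22, 9) ≈ -2.4444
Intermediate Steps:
Function('k')(I) = Mul(Rational(-1, 9), I)
Mul(-2, Add(Add(Mul(0, Pow(Mul(-3, 5), -1)), Mul(2, Pow(2, -1))), Function('k')(-2))) = Mul(-2, Add(Add(Mul(0, Pow(Mul(-3, 5), -1)), Mul(2, Pow(2, -1))), Mul(Rational(-1, 9), -2))) = Mul(-2, Add(Add(Mul(0, Pow(-15, -1)), Mul(2, Rational(1, 2))), Rational(2, 9))) = Mul(-2, Add(Add(Mul(0, Rational(-1, 15)), 1), Rational(2, 9))) = Mul(-2, Add(Add(0, 1), Rational(2, 9))) = Mul(-2, Add(1, Rational(2, 9))) = Mul(-2, Rational(11, 9)) = Rational(-22, 9)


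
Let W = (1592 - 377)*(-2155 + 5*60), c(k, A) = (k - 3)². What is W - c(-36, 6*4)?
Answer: -2255346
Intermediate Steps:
c(k, A) = (-3 + k)²
W = -2253825 (W = 1215*(-2155 + 300) = 1215*(-1855) = -2253825)
W - c(-36, 6*4) = -2253825 - (-3 - 36)² = -2253825 - 1*(-39)² = -2253825 - 1*1521 = -2253825 - 1521 = -2255346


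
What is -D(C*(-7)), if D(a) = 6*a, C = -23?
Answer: -966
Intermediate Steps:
-D(C*(-7)) = -6*(-23*(-7)) = -6*161 = -1*966 = -966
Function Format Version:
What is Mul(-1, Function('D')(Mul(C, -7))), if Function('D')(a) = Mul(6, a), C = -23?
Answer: -966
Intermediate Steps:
Mul(-1, Function('D')(Mul(C, -7))) = Mul(-1, Mul(6, Mul(-23, -7))) = Mul(-1, Mul(6, 161)) = Mul(-1, 966) = -966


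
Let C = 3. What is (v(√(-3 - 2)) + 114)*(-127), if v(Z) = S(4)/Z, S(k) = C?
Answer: -14478 + 381*I*√5/5 ≈ -14478.0 + 170.39*I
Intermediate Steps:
S(k) = 3
v(Z) = 3/Z
(v(√(-3 - 2)) + 114)*(-127) = (3/(√(-3 - 2)) + 114)*(-127) = (3/(√(-5)) + 114)*(-127) = (3/((I*√5)) + 114)*(-127) = (3*(-I*√5/5) + 114)*(-127) = (-3*I*√5/5 + 114)*(-127) = (114 - 3*I*√5/5)*(-127) = -14478 + 381*I*√5/5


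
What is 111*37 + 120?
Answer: 4227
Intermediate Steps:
111*37 + 120 = 4107 + 120 = 4227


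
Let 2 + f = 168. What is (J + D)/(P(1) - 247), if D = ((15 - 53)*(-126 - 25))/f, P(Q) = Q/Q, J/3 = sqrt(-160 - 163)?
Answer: -2869/20418 - I*sqrt(323)/82 ≈ -0.14051 - 0.21917*I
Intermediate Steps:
f = 166 (f = -2 + 168 = 166)
J = 3*I*sqrt(323) (J = 3*sqrt(-160 - 163) = 3*sqrt(-323) = 3*(I*sqrt(323)) = 3*I*sqrt(323) ≈ 53.917*I)
P(Q) = 1
D = 2869/83 (D = ((15 - 53)*(-126 - 25))/166 = -38*(-151)*(1/166) = 5738*(1/166) = 2869/83 ≈ 34.566)
(J + D)/(P(1) - 247) = (3*I*sqrt(323) + 2869/83)/(1 - 247) = (2869/83 + 3*I*sqrt(323))/(-246) = (2869/83 + 3*I*sqrt(323))*(-1/246) = -2869/20418 - I*sqrt(323)/82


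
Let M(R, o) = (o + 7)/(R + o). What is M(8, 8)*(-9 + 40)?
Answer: 465/16 ≈ 29.063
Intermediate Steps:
M(R, o) = (7 + o)/(R + o)
M(8, 8)*(-9 + 40) = ((7 + 8)/(8 + 8))*(-9 + 40) = (15/16)*31 = 465/16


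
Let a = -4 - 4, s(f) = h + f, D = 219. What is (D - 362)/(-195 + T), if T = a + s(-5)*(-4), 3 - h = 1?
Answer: 143/191 ≈ 0.74869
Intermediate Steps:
h = 2 (h = 3 - 1*1 = 3 - 1 = 2)
s(f) = 2 + f
a = -8
T = 4 (T = -8 + (2 - 5)*(-4) = -8 - 3*(-4) = -8 + 12 = 4)
(D - 362)/(-195 + T) = (219 - 362)/(-195 + 4) = -143/(-191) = -143*(-1/191) = 143/191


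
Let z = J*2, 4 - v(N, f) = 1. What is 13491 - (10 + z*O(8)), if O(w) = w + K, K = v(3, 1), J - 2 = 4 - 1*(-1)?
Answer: 13327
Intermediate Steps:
J = 7 (J = 2 + (4 - 1*(-1)) = 2 + (4 + 1) = 2 + 5 = 7)
v(N, f) = 3 (v(N, f) = 4 - 1*1 = 4 - 1 = 3)
K = 3
z = 14 (z = 7*2 = 14)
O(w) = 3 + w (O(w) = w + 3 = 3 + w)
13491 - (10 + z*O(8)) = 13491 - (10 + 14*(3 + 8)) = 13491 - (10 + 14*11) = 13491 - (10 + 154) = 13491 - 1*164 = 13491 - 164 = 13327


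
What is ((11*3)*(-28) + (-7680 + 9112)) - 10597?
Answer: -10089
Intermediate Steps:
((11*3)*(-28) + (-7680 + 9112)) - 10597 = (33*(-28) + 1432) - 10597 = (-924 + 1432) - 10597 = 508 - 10597 = -10089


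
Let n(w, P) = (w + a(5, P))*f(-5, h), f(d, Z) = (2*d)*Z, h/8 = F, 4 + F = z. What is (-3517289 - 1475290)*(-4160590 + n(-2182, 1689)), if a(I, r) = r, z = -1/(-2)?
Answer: 21461249866770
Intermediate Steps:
z = ½ (z = -1*(-½) = ½ ≈ 0.50000)
F = -7/2 (F = -4 + ½ = -7/2 ≈ -3.5000)
h = -28 (h = 8*(-7/2) = -28)
f(d, Z) = 2*Z*d
n(w, P) = 280*P + 280*w (n(w, P) = (w + P)*(2*(-28)*(-5)) = (P + w)*280 = 280*P + 280*w)
(-3517289 - 1475290)*(-4160590 + n(-2182, 1689)) = (-3517289 - 1475290)*(-4160590 + (280*1689 + 280*(-2182))) = -4992579*(-4160590 + (472920 - 610960)) = -4992579*(-4160590 - 138040) = -4992579*(-4298630) = 21461249866770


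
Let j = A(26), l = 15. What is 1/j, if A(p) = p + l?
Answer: 1/41 ≈ 0.024390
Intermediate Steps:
A(p) = 15 + p (A(p) = p + 15 = 15 + p)
j = 41 (j = 15 + 26 = 41)
1/j = 1/41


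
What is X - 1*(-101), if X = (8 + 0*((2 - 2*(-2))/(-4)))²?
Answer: 165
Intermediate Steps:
X = 64 (X = (8 + 0*((2 - 1*(-4))*(-¼)))² = (8 + 0*((2 + 4)*(-¼)))² = (8 + 0*(6*(-¼)))² = (8 + 0*(-3/2))² = (8 + 0)² = 8² = 64)
X - 1*(-101) = 64 - 1*(-101) = 64 + 101 = 165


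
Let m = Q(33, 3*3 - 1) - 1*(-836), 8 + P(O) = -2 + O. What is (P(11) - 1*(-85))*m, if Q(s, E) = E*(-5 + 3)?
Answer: 70520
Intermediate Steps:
P(O) = -10 + O (P(O) = -8 + (-2 + O) = -10 + O)
Q(s, E) = -2*E (Q(s, E) = E*(-2) = -2*E)
m = 820 (m = -2*(3*3 - 1) - 1*(-836) = -2*(9 - 1) + 836 = -2*8 + 836 = -16 + 836 = 820)
(P(11) - 1*(-85))*m = ((-10 + 11) - 1*(-85))*820 = (1 + 85)*820 = 86*820 = 70520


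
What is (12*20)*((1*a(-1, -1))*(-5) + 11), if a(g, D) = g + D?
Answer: 5040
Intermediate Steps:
a(g, D) = D + g
(12*20)*((1*a(-1, -1))*(-5) + 11) = (12*20)*((1*(-1 - 1))*(-5) + 11) = 240*((1*(-2))*(-5) + 11) = 240*(-2*(-5) + 11) = 240*(10 + 11) = 240*21 = 5040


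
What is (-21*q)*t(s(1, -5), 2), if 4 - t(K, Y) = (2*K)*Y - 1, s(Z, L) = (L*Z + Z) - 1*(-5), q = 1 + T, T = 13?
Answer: -294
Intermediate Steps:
q = 14 (q = 1 + 13 = 14)
s(Z, L) = 5 + Z + L*Z (s(Z, L) = (Z + L*Z) + 5 = 5 + Z + L*Z)
t(K, Y) = 5 - 2*K*Y (t(K, Y) = 4 - ((2*K)*Y - 1) = 4 - (2*K*Y - 1) = 4 - (-1 + 2*K*Y) = 4 + (1 - 2*K*Y) = 5 - 2*K*Y)
(-21*q)*t(s(1, -5), 2) = (-21*14)*(5 - 2*(5 + 1 - 5*1)*2) = -294*(5 - 2*(5 + 1 - 5)*2) = -294*(5 - 2*1*2) = -294*(5 - 4) = -294*1 = -294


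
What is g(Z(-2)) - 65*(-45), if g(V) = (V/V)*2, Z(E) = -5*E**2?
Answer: 2927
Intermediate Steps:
g(V) = 2 (g(V) = 1*2 = 2)
g(Z(-2)) - 65*(-45) = 2 - 65*(-45) = 2 + 2925 = 2927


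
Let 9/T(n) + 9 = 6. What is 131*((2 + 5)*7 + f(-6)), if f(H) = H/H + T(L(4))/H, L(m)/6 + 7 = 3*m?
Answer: 13231/2 ≈ 6615.5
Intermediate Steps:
L(m) = -42 + 18*m (L(m) = -42 + 6*(3*m) = -42 + 18*m)
T(n) = -3 (T(n) = 9/(-9 + 6) = 9/(-3) = 9*(-1/3) = -3)
f(H) = 1 - 3/H (f(H) = H/H - 3/H = 1 - 3/H)
131*((2 + 5)*7 + f(-6)) = 131*((2 + 5)*7 + (-3 - 6)/(-6)) = 131*(7*7 - 1/6*(-9)) = 131*(49 + 3/2) = 131*(101/2) = 13231/2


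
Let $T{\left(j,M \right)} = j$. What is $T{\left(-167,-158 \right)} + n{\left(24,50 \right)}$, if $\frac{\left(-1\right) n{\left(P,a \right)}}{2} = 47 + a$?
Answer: $-361$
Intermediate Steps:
$n{\left(P,a \right)} = -94 - 2 a$ ($n{\left(P,a \right)} = - 2 \left(47 + a\right) = -94 - 2 a$)
$T{\left(-167,-158 \right)} + n{\left(24,50 \right)} = -167 - 194 = -361$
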